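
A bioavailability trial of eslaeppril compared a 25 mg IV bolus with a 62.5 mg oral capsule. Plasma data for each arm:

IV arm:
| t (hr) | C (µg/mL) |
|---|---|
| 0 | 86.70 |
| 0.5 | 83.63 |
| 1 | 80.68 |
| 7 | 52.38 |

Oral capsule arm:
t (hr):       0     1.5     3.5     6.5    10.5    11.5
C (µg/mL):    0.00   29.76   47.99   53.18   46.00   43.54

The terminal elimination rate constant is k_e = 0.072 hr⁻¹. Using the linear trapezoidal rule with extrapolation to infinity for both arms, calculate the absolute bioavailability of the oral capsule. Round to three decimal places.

Trapezoidal AUC_0→7 (IV):
  [0→0.5]: (86.70+83.63)/2 × 0.5 = 42.5825
  [0.5→1]: (83.63+80.68)/2 × 0.5 = 41.0775
  [1→7]: (80.68+52.38)/2 × 6 = 399.18
  Sum = 482.84 µg/mL·hr
IV tail: 52.38/0.072 = 727.500; AUC_iv,0→∞ = 482.84 + 727.500 = 1210.34 µg/mL·hr
Trapezoidal AUC_0→11.5 (oral capsule):
  [0→1.5]: (0.00+29.76)/2 × 1.5 = 22.32
  [1.5→3.5]: (29.76+47.99)/2 × 2 = 77.75
  [3.5→6.5]: (47.99+53.18)/2 × 3 = 151.755
  [6.5→10.5]: (53.18+46.00)/2 × 4 = 198.36
  [10.5→11.5]: (46.00+43.54)/2 × 1 = 44.77
  Sum = 494.955 µg/mL·hr
oral capsule tail: 43.54/0.072 = 604.722; AUC_ev,0→∞ = 494.955 + 604.722 = 1099.677 µg/mL·hr
F = (AUC_ev/D_ev)/(AUC_iv/D_iv) = (1099.677/62.5)/(1210.34/25) = 17.594832/48.4136 = 0.3634

F = 0.363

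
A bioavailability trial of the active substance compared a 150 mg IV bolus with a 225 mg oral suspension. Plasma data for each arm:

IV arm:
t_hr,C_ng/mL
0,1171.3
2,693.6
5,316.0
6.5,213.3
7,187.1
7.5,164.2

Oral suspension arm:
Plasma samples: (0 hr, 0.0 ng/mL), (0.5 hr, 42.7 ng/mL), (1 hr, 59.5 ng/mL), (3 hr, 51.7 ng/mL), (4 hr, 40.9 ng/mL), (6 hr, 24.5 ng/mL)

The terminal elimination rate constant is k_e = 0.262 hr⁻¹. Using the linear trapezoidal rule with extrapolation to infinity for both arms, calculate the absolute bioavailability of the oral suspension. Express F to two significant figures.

F = 0.051

Trapezoidal AUC_0→7.5 (IV):
  [0→2]: (1171.3+693.6)/2 × 2 = 1864.9
  [2→5]: (693.6+316.0)/2 × 3 = 1514.4
  [5→6.5]: (316.0+213.3)/2 × 1.5 = 396.975
  [6.5→7]: (213.3+187.1)/2 × 0.5 = 100.1
  [7→7.5]: (187.1+164.2)/2 × 0.5 = 87.825
  Sum = 3964.2 ng/mL·hr
IV tail: 164.2/0.262 = 626.718; AUC_iv,0→∞ = 3964.2 + 626.718 = 4590.918 ng/mL·hr
Trapezoidal AUC_0→6 (oral suspension):
  [0→0.5]: (0.0+42.7)/2 × 0.5 = 10.675
  [0.5→1]: (42.7+59.5)/2 × 0.5 = 25.55
  [1→3]: (59.5+51.7)/2 × 2 = 111.2
  [3→4]: (51.7+40.9)/2 × 1 = 46.3
  [4→6]: (40.9+24.5)/2 × 2 = 65.4
  Sum = 259.125 ng/mL·hr
oral suspension tail: 24.5/0.262 = 93.511; AUC_ev,0→∞ = 259.125 + 93.511 = 352.636 ng/mL·hr
F = (AUC_ev/D_ev)/(AUC_iv/D_iv) = (352.636/225)/(4590.918/150) = 1.56727/30.60612 = 0.0512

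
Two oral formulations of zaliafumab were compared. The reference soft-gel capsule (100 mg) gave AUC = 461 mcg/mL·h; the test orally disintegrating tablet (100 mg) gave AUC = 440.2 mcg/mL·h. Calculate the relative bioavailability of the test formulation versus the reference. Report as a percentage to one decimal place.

F_rel = (AUC_test/D_test) / (AUC_ref/D_ref)
      = (440.2/100) / (461/100)
      = 4.402 / 4.61 = 0.9549 = 95.49%

F_rel = 95.5%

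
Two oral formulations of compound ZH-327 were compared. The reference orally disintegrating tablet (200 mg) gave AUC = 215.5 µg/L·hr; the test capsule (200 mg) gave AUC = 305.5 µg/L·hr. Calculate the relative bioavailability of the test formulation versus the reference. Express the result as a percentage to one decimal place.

F_rel = 141.8%

F_rel = (AUC_test/D_test) / (AUC_ref/D_ref)
      = (305.5/200) / (215.5/200)
      = 1.5275 / 1.0775 = 1.4176 = 141.76%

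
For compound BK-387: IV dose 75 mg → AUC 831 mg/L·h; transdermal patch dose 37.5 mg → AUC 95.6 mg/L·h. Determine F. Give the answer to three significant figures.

F = 0.230

F = (AUC_ev / D_ev) / (AUC_iv / D_iv)
  = (95.6/37.5) / (831/75)
  = 2.54933 / 11.08 = 0.2301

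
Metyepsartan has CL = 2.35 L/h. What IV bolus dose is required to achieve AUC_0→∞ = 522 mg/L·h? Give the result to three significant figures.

Dose = 1230 mg

Dose_iv = CL × AUC_0→∞
     = 2.35 × 522 = 1226.7 mg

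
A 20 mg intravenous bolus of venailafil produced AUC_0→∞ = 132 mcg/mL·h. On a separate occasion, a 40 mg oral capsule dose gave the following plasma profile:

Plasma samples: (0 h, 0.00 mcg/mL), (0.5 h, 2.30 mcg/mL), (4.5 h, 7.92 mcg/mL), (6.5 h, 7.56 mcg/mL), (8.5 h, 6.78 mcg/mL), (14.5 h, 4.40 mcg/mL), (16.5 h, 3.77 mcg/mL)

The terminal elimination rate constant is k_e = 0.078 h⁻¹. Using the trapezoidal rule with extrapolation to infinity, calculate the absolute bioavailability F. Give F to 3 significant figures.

Trapezoidal AUC_0→16.5 (oral capsule):
  [0→0.5]: (0.00+2.30)/2 × 0.5 = 0.575
  [0.5→4.5]: (2.30+7.92)/2 × 4 = 20.44
  [4.5→6.5]: (7.92+7.56)/2 × 2 = 15.48
  [6.5→8.5]: (7.56+6.78)/2 × 2 = 14.34
  [8.5→14.5]: (6.78+4.40)/2 × 6 = 33.54
  [14.5→16.5]: (4.40+3.77)/2 × 2 = 8.17
  Sum = 92.545 mcg/mL·h
Tail: C_last/k_e = 3.77/0.078 = 48.333
AUC_0→∞ (oral capsule) = 92.545 + 48.333 = 140.878 mcg/mL·h
F = (AUC_ev/D_ev)/(AUC_iv/D_iv) = (140.878/40)/(132/20) = 3.52195/6.6 = 0.5336

F = 0.534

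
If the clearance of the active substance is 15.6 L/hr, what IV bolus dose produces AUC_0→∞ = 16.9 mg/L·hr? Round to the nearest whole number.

Dose = 264 mg

Dose_iv = CL × AUC_0→∞
     = 15.6 × 16.9 = 263.64 mg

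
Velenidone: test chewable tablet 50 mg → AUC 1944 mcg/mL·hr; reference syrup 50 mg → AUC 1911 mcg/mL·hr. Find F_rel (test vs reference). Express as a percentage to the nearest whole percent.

F_rel = 102%

F_rel = (AUC_test/D_test) / (AUC_ref/D_ref)
      = (1944/50) / (1911/50)
      = 38.88 / 38.22 = 1.0173 = 101.73%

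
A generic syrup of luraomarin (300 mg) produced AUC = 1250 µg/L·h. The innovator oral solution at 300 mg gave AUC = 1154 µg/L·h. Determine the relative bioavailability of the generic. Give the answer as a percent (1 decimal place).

F_rel = 108.3%

F_rel = (AUC_test/D_test) / (AUC_ref/D_ref)
      = (1250/300) / (1154/300)
      = 4.16667 / 3.84667 = 1.0832 = 108.32%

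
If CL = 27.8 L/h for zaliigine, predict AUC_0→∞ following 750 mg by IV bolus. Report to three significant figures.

AUC_0→∞ = Dose_iv / CL
        = 750 / 27.8 = 26.9784 mg/L·h

AUC = 27.0 mg/L·h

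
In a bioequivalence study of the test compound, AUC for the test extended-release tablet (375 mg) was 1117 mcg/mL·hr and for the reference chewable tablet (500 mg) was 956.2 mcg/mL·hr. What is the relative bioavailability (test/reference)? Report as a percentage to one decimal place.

F_rel = (AUC_test/D_test) / (AUC_ref/D_ref)
      = (1117/375) / (956.2/500)
      = 2.97867 / 1.9124 = 1.5576 = 155.76%

F_rel = 155.8%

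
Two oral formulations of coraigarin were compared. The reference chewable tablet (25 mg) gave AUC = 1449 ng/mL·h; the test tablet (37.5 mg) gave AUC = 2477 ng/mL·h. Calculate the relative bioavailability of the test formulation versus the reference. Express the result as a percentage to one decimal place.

F_rel = 114.0%

F_rel = (AUC_test/D_test) / (AUC_ref/D_ref)
      = (2477/37.5) / (1449/25)
      = 66.0533 / 57.96 = 1.1396 = 113.96%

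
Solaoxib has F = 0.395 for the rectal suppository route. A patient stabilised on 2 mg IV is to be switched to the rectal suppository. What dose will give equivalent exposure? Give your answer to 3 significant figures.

For equal systemic exposure: F × D_ev = D_iv
D_ev = D_iv / F = 2 / 0.395 = 5.06329 mg

D_rectal = 5.06 mg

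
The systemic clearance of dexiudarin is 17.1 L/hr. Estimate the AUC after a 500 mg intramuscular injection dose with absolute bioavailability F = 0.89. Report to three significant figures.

AUC_0→∞ = F × Dose / CL
        = 0.89 × 500 / 17.1 = 26.0234 mg/L·hr

AUC = 26.0 mg/L·hr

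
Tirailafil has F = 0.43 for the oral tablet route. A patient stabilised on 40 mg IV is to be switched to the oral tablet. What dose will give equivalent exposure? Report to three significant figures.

D_oral = 93.0 mg

For equal systemic exposure: F × D_ev = D_iv
D_ev = D_iv / F = 40 / 0.43 = 93.0233 mg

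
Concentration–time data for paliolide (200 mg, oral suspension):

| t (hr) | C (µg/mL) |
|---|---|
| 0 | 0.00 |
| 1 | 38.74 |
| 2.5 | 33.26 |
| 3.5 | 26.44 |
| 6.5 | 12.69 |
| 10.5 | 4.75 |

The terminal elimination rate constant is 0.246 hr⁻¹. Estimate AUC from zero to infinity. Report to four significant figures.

Trapezoidal AUC_0→10.5:
  [0→1]: (0.00+38.74)/2 × 1 = 19.37
  [1→2.5]: (38.74+33.26)/2 × 1.5 = 54.0
  [2.5→3.5]: (33.26+26.44)/2 × 1 = 29.85
  [3.5→6.5]: (26.44+12.69)/2 × 3 = 58.695
  [6.5→10.5]: (12.69+4.75)/2 × 4 = 34.88
  Sum = 196.795 µg/mL·hr
Extrapolated tail: C_last / k_e = 4.75 / 0.246 = 19.309
AUC_0→∞ = 196.795 + 19.309 = 216.104 µg/mL·hr

AUC = 216.1 µg/mL·hr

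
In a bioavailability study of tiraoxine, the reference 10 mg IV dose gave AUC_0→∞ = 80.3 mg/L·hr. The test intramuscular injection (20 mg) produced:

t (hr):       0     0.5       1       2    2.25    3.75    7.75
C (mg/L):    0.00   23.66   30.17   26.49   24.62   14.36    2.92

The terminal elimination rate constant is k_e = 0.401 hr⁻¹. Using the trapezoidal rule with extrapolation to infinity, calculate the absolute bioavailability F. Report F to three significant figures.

Trapezoidal AUC_0→7.75 (intramuscular injection):
  [0→0.5]: (0.00+23.66)/2 × 0.5 = 5.915
  [0.5→1]: (23.66+30.17)/2 × 0.5 = 13.4575
  [1→2]: (30.17+26.49)/2 × 1 = 28.33
  [2→2.25]: (26.49+24.62)/2 × 0.25 = 6.38875
  [2.25→3.75]: (24.62+14.36)/2 × 1.5 = 29.235
  [3.75→7.75]: (14.36+2.92)/2 × 4 = 34.56
  Sum = 117.88625 mg/L·hr
Tail: C_last/k_e = 2.92/0.401 = 7.282
AUC_0→∞ (intramuscular injection) = 117.88625 + 7.282 = 125.16825 mg/L·hr
F = (AUC_ev/D_ev)/(AUC_iv/D_iv) = (125.16825/20)/(80.3/10) = 6.2584125/8.03 = 0.7794

F = 0.779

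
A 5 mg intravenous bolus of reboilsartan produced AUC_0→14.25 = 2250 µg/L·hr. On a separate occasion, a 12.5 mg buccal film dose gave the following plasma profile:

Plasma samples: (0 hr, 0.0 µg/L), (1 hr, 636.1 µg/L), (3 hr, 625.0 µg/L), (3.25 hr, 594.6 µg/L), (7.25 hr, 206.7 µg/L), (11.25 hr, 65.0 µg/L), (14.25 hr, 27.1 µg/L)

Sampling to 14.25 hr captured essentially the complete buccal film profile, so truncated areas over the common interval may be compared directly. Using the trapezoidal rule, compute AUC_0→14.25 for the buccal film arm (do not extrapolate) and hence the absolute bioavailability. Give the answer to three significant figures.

Trapezoidal AUC_0→14.25 (buccal film):
  [0→1]: (0.0+636.1)/2 × 1 = 318.05
  [1→3]: (636.1+625.0)/2 × 2 = 1261.1
  [3→3.25]: (625.0+594.6)/2 × 0.25 = 152.45
  [3.25→7.25]: (594.6+206.7)/2 × 4 = 1602.6
  [7.25→11.25]: (206.7+65.0)/2 × 4 = 543.4
  [11.25→14.25]: (65.0+27.1)/2 × 3 = 138.15
  Sum = 4015.75 µg/L·hr
F = (AUC_ev/D_ev)/(AUC_iv/D_iv) = (4015.75/12.5)/(2250/5) = 321.26/450 = 0.7139

F = 0.714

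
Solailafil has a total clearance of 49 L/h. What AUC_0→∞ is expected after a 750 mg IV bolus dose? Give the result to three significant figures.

AUC = 15.3 mg/L·h

AUC_0→∞ = Dose_iv / CL
        = 750 / 49 = 15.3061 mg/L·h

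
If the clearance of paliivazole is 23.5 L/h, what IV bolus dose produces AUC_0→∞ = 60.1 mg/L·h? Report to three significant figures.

Dose = 1410 mg

Dose_iv = CL × AUC_0→∞
     = 23.5 × 60.1 = 1412.35 mg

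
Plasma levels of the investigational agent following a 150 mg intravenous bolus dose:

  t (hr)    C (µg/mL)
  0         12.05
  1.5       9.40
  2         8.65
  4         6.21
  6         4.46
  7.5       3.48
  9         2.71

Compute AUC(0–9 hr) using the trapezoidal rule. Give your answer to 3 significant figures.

Trapezoidal AUC_0→9:
  [0→1.5]: (12.05+9.40)/2 × 1.5 = 16.0875
  [1.5→2]: (9.40+8.65)/2 × 0.5 = 4.5125
  [2→4]: (8.65+6.21)/2 × 2 = 14.86
  [4→6]: (6.21+4.46)/2 × 2 = 10.67
  [6→7.5]: (4.46+3.48)/2 × 1.5 = 5.955
  [7.5→9]: (3.48+2.71)/2 × 1.5 = 4.6425
  Sum = 56.7275 µg/mL·hr

AUC = 56.7 µg/mL·hr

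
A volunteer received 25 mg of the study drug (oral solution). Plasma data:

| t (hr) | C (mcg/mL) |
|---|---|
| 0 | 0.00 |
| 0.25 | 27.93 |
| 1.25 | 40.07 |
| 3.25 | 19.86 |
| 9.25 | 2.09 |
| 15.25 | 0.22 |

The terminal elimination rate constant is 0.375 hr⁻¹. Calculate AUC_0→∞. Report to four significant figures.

Trapezoidal AUC_0→15.25:
  [0→0.25]: (0.00+27.93)/2 × 0.25 = 3.49125
  [0.25→1.25]: (27.93+40.07)/2 × 1 = 34.0
  [1.25→3.25]: (40.07+19.86)/2 × 2 = 59.93
  [3.25→9.25]: (19.86+2.09)/2 × 6 = 65.85
  [9.25→15.25]: (2.09+0.22)/2 × 6 = 6.93
  Sum = 170.20125 mcg/mL·hr
Extrapolated tail: C_last / k_e = 0.22 / 0.375 = 0.587
AUC_0→∞ = 170.20125 + 0.587 = 170.78825 mcg/mL·hr

AUC = 170.8 mcg/mL·hr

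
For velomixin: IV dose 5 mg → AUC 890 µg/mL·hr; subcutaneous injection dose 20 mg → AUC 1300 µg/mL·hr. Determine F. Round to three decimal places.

F = (AUC_ev / D_ev) / (AUC_iv / D_iv)
  = (1300/20) / (890/5)
  = 65 / 178 = 0.3652

F = 0.365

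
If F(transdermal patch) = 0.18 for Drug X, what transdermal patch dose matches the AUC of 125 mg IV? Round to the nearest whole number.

D_transdermal = 694 mg

For equal systemic exposure: F × D_ev = D_iv
D_ev = D_iv / F = 125 / 0.18 = 694.444 mg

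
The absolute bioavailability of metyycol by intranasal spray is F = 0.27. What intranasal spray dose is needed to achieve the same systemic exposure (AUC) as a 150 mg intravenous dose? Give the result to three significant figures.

D_intranasal = 556 mg

For equal systemic exposure: F × D_ev = D_iv
D_ev = D_iv / F = 150 / 0.27 = 555.556 mg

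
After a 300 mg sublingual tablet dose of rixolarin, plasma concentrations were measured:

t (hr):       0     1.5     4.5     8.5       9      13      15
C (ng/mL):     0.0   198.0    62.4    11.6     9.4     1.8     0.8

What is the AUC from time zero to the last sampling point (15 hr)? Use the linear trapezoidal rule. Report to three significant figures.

AUC = 717 ng/mL·hr

Trapezoidal AUC_0→15:
  [0→1.5]: (0.0+198.0)/2 × 1.5 = 148.5
  [1.5→4.5]: (198.0+62.4)/2 × 3 = 390.6
  [4.5→8.5]: (62.4+11.6)/2 × 4 = 148.0
  [8.5→9]: (11.6+9.4)/2 × 0.5 = 5.25
  [9→13]: (9.4+1.8)/2 × 4 = 22.4
  [13→15]: (1.8+0.8)/2 × 2 = 2.6
  Sum = 717.35 ng/mL·hr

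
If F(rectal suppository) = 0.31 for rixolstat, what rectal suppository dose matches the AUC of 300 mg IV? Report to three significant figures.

D_rectal = 968 mg

For equal systemic exposure: F × D_ev = D_iv
D_ev = D_iv / F = 300 / 0.31 = 967.742 mg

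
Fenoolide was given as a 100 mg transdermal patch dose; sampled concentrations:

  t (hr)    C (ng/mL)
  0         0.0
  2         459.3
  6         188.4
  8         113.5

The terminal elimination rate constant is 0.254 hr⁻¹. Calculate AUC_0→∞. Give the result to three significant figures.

Trapezoidal AUC_0→8:
  [0→2]: (0.0+459.3)/2 × 2 = 459.3
  [2→6]: (459.3+188.4)/2 × 4 = 1295.4
  [6→8]: (188.4+113.5)/2 × 2 = 301.9
  Sum = 2056.6 ng/mL·hr
Extrapolated tail: C_last / k_e = 113.5 / 0.254 = 446.850
AUC_0→∞ = 2056.6 + 446.850 = 2503.45 ng/mL·hr

AUC = 2500 ng/mL·hr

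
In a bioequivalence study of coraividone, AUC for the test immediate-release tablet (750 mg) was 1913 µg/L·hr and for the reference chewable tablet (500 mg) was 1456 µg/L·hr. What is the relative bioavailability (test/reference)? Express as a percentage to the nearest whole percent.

F_rel = 88%

F_rel = (AUC_test/D_test) / (AUC_ref/D_ref)
      = (1913/750) / (1456/500)
      = 2.55067 / 2.912 = 0.8759 = 87.59%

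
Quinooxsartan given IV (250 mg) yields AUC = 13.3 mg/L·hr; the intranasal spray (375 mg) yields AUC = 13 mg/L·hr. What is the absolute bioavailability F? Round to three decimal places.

F = 0.652

F = (AUC_ev / D_ev) / (AUC_iv / D_iv)
  = (13/375) / (13.3/250)
  = 0.0346667 / 0.0532 = 0.6516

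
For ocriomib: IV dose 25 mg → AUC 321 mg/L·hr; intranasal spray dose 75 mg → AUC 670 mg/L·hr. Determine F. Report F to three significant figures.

F = (AUC_ev / D_ev) / (AUC_iv / D_iv)
  = (670/75) / (321/25)
  = 8.93333 / 12.84 = 0.6957

F = 0.696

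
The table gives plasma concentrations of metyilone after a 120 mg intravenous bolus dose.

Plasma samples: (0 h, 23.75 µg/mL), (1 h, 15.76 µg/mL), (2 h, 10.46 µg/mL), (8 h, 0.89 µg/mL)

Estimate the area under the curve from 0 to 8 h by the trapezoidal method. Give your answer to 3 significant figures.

AUC = 66.9 µg/mL·h

Trapezoidal AUC_0→8:
  [0→1]: (23.75+15.76)/2 × 1 = 19.755
  [1→2]: (15.76+10.46)/2 × 1 = 13.11
  [2→8]: (10.46+0.89)/2 × 6 = 34.05
  Sum = 66.915 µg/mL·h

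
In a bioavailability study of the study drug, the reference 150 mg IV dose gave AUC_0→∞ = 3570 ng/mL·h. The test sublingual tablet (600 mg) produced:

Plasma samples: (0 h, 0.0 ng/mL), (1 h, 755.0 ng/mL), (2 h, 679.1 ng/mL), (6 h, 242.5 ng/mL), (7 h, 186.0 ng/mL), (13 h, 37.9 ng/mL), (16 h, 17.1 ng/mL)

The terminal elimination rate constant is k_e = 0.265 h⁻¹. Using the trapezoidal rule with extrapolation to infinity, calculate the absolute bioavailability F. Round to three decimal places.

Trapezoidal AUC_0→16 (sublingual tablet):
  [0→1]: (0.0+755.0)/2 × 1 = 377.5
  [1→2]: (755.0+679.1)/2 × 1 = 717.05
  [2→6]: (679.1+242.5)/2 × 4 = 1843.2
  [6→7]: (242.5+186.0)/2 × 1 = 214.25
  [7→13]: (186.0+37.9)/2 × 6 = 671.7
  [13→16]: (37.9+17.1)/2 × 3 = 82.5
  Sum = 3906.2 ng/mL·h
Tail: C_last/k_e = 17.1/0.265 = 64.528
AUC_0→∞ (sublingual tablet) = 3906.2 + 64.528 = 3970.728 ng/mL·h
F = (AUC_ev/D_ev)/(AUC_iv/D_iv) = (3970.728/600)/(3570/150) = 6.61788/23.8 = 0.2781

F = 0.278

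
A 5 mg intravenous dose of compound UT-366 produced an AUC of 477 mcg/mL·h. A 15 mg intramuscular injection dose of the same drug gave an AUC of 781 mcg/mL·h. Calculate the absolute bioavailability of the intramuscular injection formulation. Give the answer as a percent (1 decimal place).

F = (AUC_ev / D_ev) / (AUC_iv / D_iv)
  = (781/15) / (477/5)
  = 52.0667 / 95.4 = 0.5458
  = 54.58%

F = 54.6%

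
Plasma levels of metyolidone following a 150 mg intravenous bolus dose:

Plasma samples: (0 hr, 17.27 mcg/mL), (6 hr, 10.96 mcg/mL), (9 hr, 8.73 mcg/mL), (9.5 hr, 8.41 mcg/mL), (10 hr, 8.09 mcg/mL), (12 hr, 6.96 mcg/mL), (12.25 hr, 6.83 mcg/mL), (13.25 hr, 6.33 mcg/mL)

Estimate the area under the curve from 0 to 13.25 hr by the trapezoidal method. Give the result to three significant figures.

AUC = 146 mcg/mL·hr

Trapezoidal AUC_0→13.25:
  [0→6]: (17.27+10.96)/2 × 6 = 84.69
  [6→9]: (10.96+8.73)/2 × 3 = 29.535
  [9→9.5]: (8.73+8.41)/2 × 0.5 = 4.285
  [9.5→10]: (8.41+8.09)/2 × 0.5 = 4.125
  [10→12]: (8.09+6.96)/2 × 2 = 15.05
  [12→12.25]: (6.96+6.83)/2 × 0.25 = 1.72375
  [12.25→13.25]: (6.83+6.33)/2 × 1 = 6.58
  Sum = 145.98875 mcg/mL·hr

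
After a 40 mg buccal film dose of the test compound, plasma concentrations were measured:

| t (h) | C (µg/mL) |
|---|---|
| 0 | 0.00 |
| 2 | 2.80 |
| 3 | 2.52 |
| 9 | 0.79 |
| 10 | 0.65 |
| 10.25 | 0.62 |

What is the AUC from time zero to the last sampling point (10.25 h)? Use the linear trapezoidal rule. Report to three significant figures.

AUC = 16.3 µg/mL·h

Trapezoidal AUC_0→10.25:
  [0→2]: (0.00+2.80)/2 × 2 = 2.8
  [2→3]: (2.80+2.52)/2 × 1 = 2.66
  [3→9]: (2.52+0.79)/2 × 6 = 9.93
  [9→10]: (0.79+0.65)/2 × 1 = 0.72
  [10→10.25]: (0.65+0.62)/2 × 0.25 = 0.15875
  Sum = 16.26875 µg/mL·h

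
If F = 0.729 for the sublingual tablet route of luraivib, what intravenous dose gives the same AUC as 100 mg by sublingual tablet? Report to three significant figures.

D_iv = 72.9 mg

Systemic exposure from an extravascular dose = F × D_ev, so the equivalent IV dose is F × D_ev.
D_iv = F × D_ev = 0.729 × 100 = 72.9 mg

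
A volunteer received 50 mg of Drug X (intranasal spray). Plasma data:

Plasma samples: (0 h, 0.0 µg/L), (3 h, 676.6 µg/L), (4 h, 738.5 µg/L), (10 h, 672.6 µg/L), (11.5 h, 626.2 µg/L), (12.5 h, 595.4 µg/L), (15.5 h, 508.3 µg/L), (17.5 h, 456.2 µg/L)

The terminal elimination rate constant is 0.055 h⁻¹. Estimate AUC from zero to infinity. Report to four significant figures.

Trapezoidal AUC_0→17.5:
  [0→3]: (0.0+676.6)/2 × 3 = 1014.9
  [3→4]: (676.6+738.5)/2 × 1 = 707.55
  [4→10]: (738.5+672.6)/2 × 6 = 4233.3
  [10→11.5]: (672.6+626.2)/2 × 1.5 = 974.1
  [11.5→12.5]: (626.2+595.4)/2 × 1 = 610.8
  [12.5→15.5]: (595.4+508.3)/2 × 3 = 1655.55
  [15.5→17.5]: (508.3+456.2)/2 × 2 = 964.5
  Sum = 10160.7 µg/L·h
Extrapolated tail: C_last / k_e = 456.2 / 0.055 = 8294.545
AUC_0→∞ = 10160.7 + 8294.545 = 18455.245 µg/L·h

AUC = 18460 µg/L·h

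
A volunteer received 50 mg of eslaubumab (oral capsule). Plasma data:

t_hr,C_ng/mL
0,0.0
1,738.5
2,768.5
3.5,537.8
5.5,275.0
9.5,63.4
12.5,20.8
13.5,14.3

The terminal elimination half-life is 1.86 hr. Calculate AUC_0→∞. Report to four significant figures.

Trapezoidal AUC_0→13.5:
  [0→1]: (0.0+738.5)/2 × 1 = 369.25
  [1→2]: (738.5+768.5)/2 × 1 = 753.5
  [2→3.5]: (768.5+537.8)/2 × 1.5 = 979.725
  [3.5→5.5]: (537.8+275.0)/2 × 2 = 812.8
  [5.5→9.5]: (275.0+63.4)/2 × 4 = 676.8
  [9.5→12.5]: (63.4+20.8)/2 × 3 = 126.3
  [12.5→13.5]: (20.8+14.3)/2 × 1 = 17.55
  Sum = 3735.925 ng/mL·hr
k_e = ln2 / t½ = 0.693147 / 1.86 = 0.3727 hr^-1
Extrapolated tail: C_last / k_e = 14.3 / 0.3727 = 38.369
AUC_0→∞ = 3735.925 + 38.369 = 3774.294 ng/mL·hr

AUC = 3774 ng/mL·hr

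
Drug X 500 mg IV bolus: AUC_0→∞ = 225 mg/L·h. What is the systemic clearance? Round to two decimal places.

CL = 2.22 L/h

CL = Dose_iv / AUC_0→∞
   = 500 / 225 = 2.22222 L/h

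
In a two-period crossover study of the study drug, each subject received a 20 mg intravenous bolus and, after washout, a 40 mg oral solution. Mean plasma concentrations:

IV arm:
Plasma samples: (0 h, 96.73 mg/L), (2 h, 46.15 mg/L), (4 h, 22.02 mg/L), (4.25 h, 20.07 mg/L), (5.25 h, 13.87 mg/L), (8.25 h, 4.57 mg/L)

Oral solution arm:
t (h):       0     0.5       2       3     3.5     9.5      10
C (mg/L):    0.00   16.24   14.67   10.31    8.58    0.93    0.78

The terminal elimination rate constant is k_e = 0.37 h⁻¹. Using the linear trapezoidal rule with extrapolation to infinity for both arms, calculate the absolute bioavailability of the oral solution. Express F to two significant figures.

Trapezoidal AUC_0→8.25 (IV):
  [0→2]: (96.73+46.15)/2 × 2 = 142.88
  [2→4]: (46.15+22.02)/2 × 2 = 68.17
  [4→4.25]: (22.02+20.07)/2 × 0.25 = 5.26125
  [4.25→5.25]: (20.07+13.87)/2 × 1 = 16.97
  [5.25→8.25]: (13.87+4.57)/2 × 3 = 27.66
  Sum = 260.94125 mg/L·h
IV tail: 4.57/0.37 = 12.351; AUC_iv,0→∞ = 260.94125 + 12.351 = 273.29225 mg/L·h
Trapezoidal AUC_0→10 (oral solution):
  [0→0.5]: (0.00+16.24)/2 × 0.5 = 4.06
  [0.5→2]: (16.24+14.67)/2 × 1.5 = 23.1825
  [2→3]: (14.67+10.31)/2 × 1 = 12.49
  [3→3.5]: (10.31+8.58)/2 × 0.5 = 4.7225
  [3.5→9.5]: (8.58+0.93)/2 × 6 = 28.53
  [9.5→10]: (0.93+0.78)/2 × 0.5 = 0.4275
  Sum = 73.4125 mg/L·h
oral solution tail: 0.78/0.37 = 2.108; AUC_ev,0→∞ = 73.4125 + 2.108 = 75.5205 mg/L·h
F = (AUC_ev/D_ev)/(AUC_iv/D_iv) = (75.5205/40)/(273.29225/20) = 1.8880125/13.6646 = 0.1382

F = 0.14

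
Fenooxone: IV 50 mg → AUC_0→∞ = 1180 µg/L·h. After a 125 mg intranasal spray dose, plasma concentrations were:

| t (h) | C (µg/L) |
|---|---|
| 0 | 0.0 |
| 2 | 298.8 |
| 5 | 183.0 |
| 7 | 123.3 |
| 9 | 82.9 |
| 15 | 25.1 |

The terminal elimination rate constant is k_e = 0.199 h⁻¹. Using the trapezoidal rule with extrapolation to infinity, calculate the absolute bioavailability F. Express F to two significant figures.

Trapezoidal AUC_0→15 (intranasal spray):
  [0→2]: (0.0+298.8)/2 × 2 = 298.8
  [2→5]: (298.8+183.0)/2 × 3 = 722.7
  [5→7]: (183.0+123.3)/2 × 2 = 306.3
  [7→9]: (123.3+82.9)/2 × 2 = 206.2
  [9→15]: (82.9+25.1)/2 × 6 = 324.0
  Sum = 1858.0 µg/L·h
Tail: C_last/k_e = 25.1/0.199 = 126.131
AUC_0→∞ (intranasal spray) = 1858.0 + 126.131 = 1984.131 µg/L·h
F = (AUC_ev/D_ev)/(AUC_iv/D_iv) = (1984.131/125)/(1180/50) = 15.873048/23.6 = 0.6726

F = 0.67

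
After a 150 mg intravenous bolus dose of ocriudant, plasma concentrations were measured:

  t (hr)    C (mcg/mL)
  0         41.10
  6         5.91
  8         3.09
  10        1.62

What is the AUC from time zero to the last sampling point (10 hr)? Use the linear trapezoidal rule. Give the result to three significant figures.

Trapezoidal AUC_0→10:
  [0→6]: (41.10+5.91)/2 × 6 = 141.03
  [6→8]: (5.91+3.09)/2 × 2 = 9.0
  [8→10]: (3.09+1.62)/2 × 2 = 4.71
  Sum = 154.74 mcg/mL·hr

AUC = 155 mcg/mL·hr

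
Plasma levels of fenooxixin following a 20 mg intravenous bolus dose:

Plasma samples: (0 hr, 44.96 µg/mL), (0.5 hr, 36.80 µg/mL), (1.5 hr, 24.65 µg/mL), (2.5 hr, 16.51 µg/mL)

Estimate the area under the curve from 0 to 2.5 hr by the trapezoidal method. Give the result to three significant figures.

AUC = 71.7 µg/mL·hr

Trapezoidal AUC_0→2.5:
  [0→0.5]: (44.96+36.80)/2 × 0.5 = 20.44
  [0.5→1.5]: (36.80+24.65)/2 × 1 = 30.725
  [1.5→2.5]: (24.65+16.51)/2 × 1 = 20.58
  Sum = 71.745 µg/mL·hr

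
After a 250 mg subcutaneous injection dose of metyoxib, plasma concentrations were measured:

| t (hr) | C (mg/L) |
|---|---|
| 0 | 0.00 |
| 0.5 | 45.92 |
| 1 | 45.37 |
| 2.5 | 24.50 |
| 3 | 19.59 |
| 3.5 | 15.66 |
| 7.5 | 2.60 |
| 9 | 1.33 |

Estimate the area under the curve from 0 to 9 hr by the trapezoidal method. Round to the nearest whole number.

Trapezoidal AUC_0→9:
  [0→0.5]: (0.00+45.92)/2 × 0.5 = 11.48
  [0.5→1]: (45.92+45.37)/2 × 0.5 = 22.8225
  [1→2.5]: (45.37+24.50)/2 × 1.5 = 52.4025
  [2.5→3]: (24.50+19.59)/2 × 0.5 = 11.0225
  [3→3.5]: (19.59+15.66)/2 × 0.5 = 8.8125
  [3.5→7.5]: (15.66+2.60)/2 × 4 = 36.52
  [7.5→9]: (2.60+1.33)/2 × 1.5 = 2.9475
  Sum = 146.0075 mg/L·hr

AUC = 146 mg/L·hr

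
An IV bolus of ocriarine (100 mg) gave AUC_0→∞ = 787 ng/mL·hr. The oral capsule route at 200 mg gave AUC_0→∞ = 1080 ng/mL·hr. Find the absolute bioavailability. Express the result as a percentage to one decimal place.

F = 68.6%

F = (AUC_ev / D_ev) / (AUC_iv / D_iv)
  = (1080/200) / (787/100)
  = 5.4 / 7.87 = 0.6861
  = 68.61%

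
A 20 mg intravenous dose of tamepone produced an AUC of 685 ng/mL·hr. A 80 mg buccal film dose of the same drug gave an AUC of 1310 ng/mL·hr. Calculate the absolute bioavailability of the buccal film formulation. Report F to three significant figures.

F = 0.478

F = (AUC_ev / D_ev) / (AUC_iv / D_iv)
  = (1310/80) / (685/20)
  = 16.375 / 34.25 = 0.4781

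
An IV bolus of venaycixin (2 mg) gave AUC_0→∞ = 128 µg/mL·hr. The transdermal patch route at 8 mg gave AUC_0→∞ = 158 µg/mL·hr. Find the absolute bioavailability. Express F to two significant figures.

F = 0.31

F = (AUC_ev / D_ev) / (AUC_iv / D_iv)
  = (158/8) / (128/2)
  = 19.75 / 64 = 0.3086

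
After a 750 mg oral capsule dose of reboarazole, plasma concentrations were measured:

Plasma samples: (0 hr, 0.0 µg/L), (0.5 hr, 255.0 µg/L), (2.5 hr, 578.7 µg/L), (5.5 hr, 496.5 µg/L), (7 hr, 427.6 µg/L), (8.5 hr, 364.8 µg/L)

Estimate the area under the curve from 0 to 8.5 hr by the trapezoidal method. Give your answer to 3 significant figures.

AUC = 3800 µg/L·hr

Trapezoidal AUC_0→8.5:
  [0→0.5]: (0.0+255.0)/2 × 0.5 = 63.75
  [0.5→2.5]: (255.0+578.7)/2 × 2 = 833.7
  [2.5→5.5]: (578.7+496.5)/2 × 3 = 1612.8
  [5.5→7]: (496.5+427.6)/2 × 1.5 = 693.075
  [7→8.5]: (427.6+364.8)/2 × 1.5 = 594.3
  Sum = 3797.625 µg/L·hr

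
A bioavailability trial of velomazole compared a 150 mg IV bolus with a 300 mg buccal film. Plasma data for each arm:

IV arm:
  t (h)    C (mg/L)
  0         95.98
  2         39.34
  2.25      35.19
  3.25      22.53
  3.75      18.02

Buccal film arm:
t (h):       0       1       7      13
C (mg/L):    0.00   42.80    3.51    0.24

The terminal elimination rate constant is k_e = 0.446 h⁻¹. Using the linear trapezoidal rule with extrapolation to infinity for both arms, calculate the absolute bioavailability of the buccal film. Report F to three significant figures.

Trapezoidal AUC_0→3.75 (IV):
  [0→2]: (95.98+39.34)/2 × 2 = 135.32
  [2→2.25]: (39.34+35.19)/2 × 0.25 = 9.31625
  [2.25→3.25]: (35.19+22.53)/2 × 1 = 28.86
  [3.25→3.75]: (22.53+18.02)/2 × 0.5 = 10.1375
  Sum = 183.63375 mg/L·h
IV tail: 18.02/0.446 = 40.404; AUC_iv,0→∞ = 183.63375 + 40.404 = 224.03775 mg/L·h
Trapezoidal AUC_0→13 (buccal film):
  [0→1]: (0.00+42.80)/2 × 1 = 21.4
  [1→7]: (42.80+3.51)/2 × 6 = 138.93
  [7→13]: (3.51+0.24)/2 × 6 = 11.25
  Sum = 171.58 mg/L·h
buccal film tail: 0.24/0.446 = 0.538; AUC_ev,0→∞ = 171.58 + 0.538 = 172.118 mg/L·h
F = (AUC_ev/D_ev)/(AUC_iv/D_iv) = (172.118/300)/(224.03775/150) = 0.573727/1.493585 = 0.3841

F = 0.384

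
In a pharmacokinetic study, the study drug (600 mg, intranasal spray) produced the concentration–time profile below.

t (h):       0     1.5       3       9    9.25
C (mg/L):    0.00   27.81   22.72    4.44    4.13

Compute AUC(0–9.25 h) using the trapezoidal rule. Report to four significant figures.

Trapezoidal AUC_0→9.25:
  [0→1.5]: (0.00+27.81)/2 × 1.5 = 20.8575
  [1.5→3]: (27.81+22.72)/2 × 1.5 = 37.8975
  [3→9]: (22.72+4.44)/2 × 6 = 81.48
  [9→9.25]: (4.44+4.13)/2 × 0.25 = 1.07125
  Sum = 141.30625 mg/L·h

AUC = 141.3 mg/L·h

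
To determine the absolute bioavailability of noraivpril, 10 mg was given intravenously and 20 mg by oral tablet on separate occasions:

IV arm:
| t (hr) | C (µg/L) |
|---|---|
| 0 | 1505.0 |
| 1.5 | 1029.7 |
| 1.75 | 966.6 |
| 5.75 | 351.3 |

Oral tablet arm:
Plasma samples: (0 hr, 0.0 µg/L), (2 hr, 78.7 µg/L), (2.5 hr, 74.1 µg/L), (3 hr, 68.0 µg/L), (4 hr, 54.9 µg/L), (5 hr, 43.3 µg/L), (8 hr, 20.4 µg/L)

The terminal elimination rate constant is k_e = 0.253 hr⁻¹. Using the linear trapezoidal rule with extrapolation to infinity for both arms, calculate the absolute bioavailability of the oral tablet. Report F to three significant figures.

F = 0.0356

Trapezoidal AUC_0→5.75 (IV):
  [0→1.5]: (1505.0+1029.7)/2 × 1.5 = 1901.025
  [1.5→1.75]: (1029.7+966.6)/2 × 0.25 = 249.5375
  [1.75→5.75]: (966.6+351.3)/2 × 4 = 2635.8
  Sum = 4786.3625 µg/L·hr
IV tail: 351.3/0.253 = 1388.538; AUC_iv,0→∞ = 4786.3625 + 1388.538 = 6174.9005 µg/L·hr
Trapezoidal AUC_0→8 (oral tablet):
  [0→2]: (0.0+78.7)/2 × 2 = 78.7
  [2→2.5]: (78.7+74.1)/2 × 0.5 = 38.2
  [2.5→3]: (74.1+68.0)/2 × 0.5 = 35.525
  [3→4]: (68.0+54.9)/2 × 1 = 61.45
  [4→5]: (54.9+43.3)/2 × 1 = 49.1
  [5→8]: (43.3+20.4)/2 × 3 = 95.55
  Sum = 358.525 µg/L·hr
oral tablet tail: 20.4/0.253 = 80.632; AUC_ev,0→∞ = 358.525 + 80.632 = 439.157 µg/L·hr
F = (AUC_ev/D_ev)/(AUC_iv/D_iv) = (439.157/20)/(6174.9005/10) = 21.95785/617.49005 = 0.0356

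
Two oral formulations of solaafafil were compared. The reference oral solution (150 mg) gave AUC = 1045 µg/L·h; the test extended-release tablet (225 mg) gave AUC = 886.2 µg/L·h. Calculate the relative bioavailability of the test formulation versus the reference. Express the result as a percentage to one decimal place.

F_rel = 56.5%

F_rel = (AUC_test/D_test) / (AUC_ref/D_ref)
      = (886.2/225) / (1045/150)
      = 3.93867 / 6.96667 = 0.5654 = 56.54%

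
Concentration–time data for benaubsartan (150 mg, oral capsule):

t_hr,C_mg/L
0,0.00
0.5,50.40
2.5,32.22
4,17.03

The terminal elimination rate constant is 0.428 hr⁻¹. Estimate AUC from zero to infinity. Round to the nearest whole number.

Trapezoidal AUC_0→4:
  [0→0.5]: (0.00+50.40)/2 × 0.5 = 12.6
  [0.5→2.5]: (50.40+32.22)/2 × 2 = 82.62
  [2.5→4]: (32.22+17.03)/2 × 1.5 = 36.9375
  Sum = 132.1575 mg/L·hr
Extrapolated tail: C_last / k_e = 17.03 / 0.428 = 39.790
AUC_0→∞ = 132.1575 + 39.790 = 171.9475 mg/L·hr

AUC = 172 mg/L·hr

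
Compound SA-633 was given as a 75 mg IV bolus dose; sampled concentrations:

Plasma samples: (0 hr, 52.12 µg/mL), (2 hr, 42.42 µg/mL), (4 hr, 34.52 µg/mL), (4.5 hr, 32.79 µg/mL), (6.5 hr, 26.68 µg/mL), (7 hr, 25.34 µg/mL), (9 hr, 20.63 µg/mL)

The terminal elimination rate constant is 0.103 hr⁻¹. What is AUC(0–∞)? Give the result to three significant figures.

Trapezoidal AUC_0→9:
  [0→2]: (52.12+42.42)/2 × 2 = 94.54
  [2→4]: (42.42+34.52)/2 × 2 = 76.94
  [4→4.5]: (34.52+32.79)/2 × 0.5 = 16.8275
  [4.5→6.5]: (32.79+26.68)/2 × 2 = 59.47
  [6.5→7]: (26.68+25.34)/2 × 0.5 = 13.005
  [7→9]: (25.34+20.63)/2 × 2 = 45.97
  Sum = 306.7525 µg/mL·hr
Extrapolated tail: C_last / k_e = 20.63 / 0.103 = 200.291
AUC_0→∞ = 306.7525 + 200.291 = 507.0435 µg/mL·hr

AUC = 507 µg/mL·hr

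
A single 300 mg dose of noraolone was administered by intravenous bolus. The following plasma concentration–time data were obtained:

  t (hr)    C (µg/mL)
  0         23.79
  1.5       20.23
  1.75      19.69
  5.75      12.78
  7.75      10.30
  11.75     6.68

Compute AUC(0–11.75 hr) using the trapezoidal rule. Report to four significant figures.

AUC = 160.0 µg/mL·hr

Trapezoidal AUC_0→11.75:
  [0→1.5]: (23.79+20.23)/2 × 1.5 = 33.015
  [1.5→1.75]: (20.23+19.69)/2 × 0.25 = 4.99
  [1.75→5.75]: (19.69+12.78)/2 × 4 = 64.94
  [5.75→7.75]: (12.78+10.30)/2 × 2 = 23.08
  [7.75→11.75]: (10.30+6.68)/2 × 4 = 33.96
  Sum = 159.985 µg/mL·hr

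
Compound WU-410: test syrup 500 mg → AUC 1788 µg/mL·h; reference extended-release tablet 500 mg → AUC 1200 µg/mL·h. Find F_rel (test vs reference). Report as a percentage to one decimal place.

F_rel = (AUC_test/D_test) / (AUC_ref/D_ref)
      = (1788/500) / (1200/500)
      = 3.576 / 2.4 = 1.4900 = 149.00%

F_rel = 149.0%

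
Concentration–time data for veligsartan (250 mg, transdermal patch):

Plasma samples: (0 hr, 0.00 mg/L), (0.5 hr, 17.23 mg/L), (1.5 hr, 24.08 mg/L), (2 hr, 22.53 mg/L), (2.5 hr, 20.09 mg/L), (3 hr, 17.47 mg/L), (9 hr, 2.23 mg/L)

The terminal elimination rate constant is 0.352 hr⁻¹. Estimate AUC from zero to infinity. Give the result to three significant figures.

Trapezoidal AUC_0→9:
  [0→0.5]: (0.00+17.23)/2 × 0.5 = 4.3075
  [0.5→1.5]: (17.23+24.08)/2 × 1 = 20.655
  [1.5→2]: (24.08+22.53)/2 × 0.5 = 11.6525
  [2→2.5]: (22.53+20.09)/2 × 0.5 = 10.655
  [2.5→3]: (20.09+17.47)/2 × 0.5 = 9.39
  [3→9]: (17.47+2.23)/2 × 6 = 59.1
  Sum = 115.76 mg/L·hr
Extrapolated tail: C_last / k_e = 2.23 / 0.352 = 6.335
AUC_0→∞ = 115.76 + 6.335 = 122.095 mg/L·hr

AUC = 122 mg/L·hr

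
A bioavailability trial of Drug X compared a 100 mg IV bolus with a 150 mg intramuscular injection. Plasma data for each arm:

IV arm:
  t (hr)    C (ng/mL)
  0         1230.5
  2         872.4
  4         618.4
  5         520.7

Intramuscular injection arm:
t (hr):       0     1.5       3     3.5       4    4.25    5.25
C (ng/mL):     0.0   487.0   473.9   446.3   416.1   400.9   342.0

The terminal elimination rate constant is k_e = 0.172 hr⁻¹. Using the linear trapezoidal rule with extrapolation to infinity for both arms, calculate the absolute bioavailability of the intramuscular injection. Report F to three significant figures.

F = 0.370

Trapezoidal AUC_0→5 (IV):
  [0→2]: (1230.5+872.4)/2 × 2 = 2102.9
  [2→4]: (872.4+618.4)/2 × 2 = 1490.8
  [4→5]: (618.4+520.7)/2 × 1 = 569.55
  Sum = 4163.25 ng/mL·hr
IV tail: 520.7/0.172 = 3027.326; AUC_iv,0→∞ = 4163.25 + 3027.326 = 7190.576 ng/mL·hr
Trapezoidal AUC_0→5.25 (intramuscular injection):
  [0→1.5]: (0.0+487.0)/2 × 1.5 = 365.25
  [1.5→3]: (487.0+473.9)/2 × 1.5 = 720.675
  [3→3.5]: (473.9+446.3)/2 × 0.5 = 230.05
  [3.5→4]: (446.3+416.1)/2 × 0.5 = 215.6
  [4→4.25]: (416.1+400.9)/2 × 0.25 = 102.125
  [4.25→5.25]: (400.9+342.0)/2 × 1 = 371.45
  Sum = 2005.15 ng/mL·hr
intramuscular injection tail: 342.0/0.172 = 1988.372; AUC_ev,0→∞ = 2005.15 + 1988.372 = 3993.522 ng/mL·hr
F = (AUC_ev/D_ev)/(AUC_iv/D_iv) = (3993.522/150)/(7190.576/100) = 26.62348/71.90576 = 0.3703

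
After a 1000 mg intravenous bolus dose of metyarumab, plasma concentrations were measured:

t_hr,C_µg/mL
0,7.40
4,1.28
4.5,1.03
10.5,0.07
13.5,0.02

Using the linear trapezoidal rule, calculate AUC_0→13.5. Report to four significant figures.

AUC = 21.37 µg/mL·hr

Trapezoidal AUC_0→13.5:
  [0→4]: (7.40+1.28)/2 × 4 = 17.36
  [4→4.5]: (1.28+1.03)/2 × 0.5 = 0.5775
  [4.5→10.5]: (1.03+0.07)/2 × 6 = 3.3
  [10.5→13.5]: (0.07+0.02)/2 × 3 = 0.135
  Sum = 21.3725 µg/mL·hr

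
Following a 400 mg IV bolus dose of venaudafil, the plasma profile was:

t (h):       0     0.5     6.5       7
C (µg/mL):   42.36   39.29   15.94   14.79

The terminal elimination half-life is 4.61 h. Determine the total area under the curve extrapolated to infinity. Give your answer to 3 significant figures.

Trapezoidal AUC_0→7:
  [0→0.5]: (42.36+39.29)/2 × 0.5 = 20.4125
  [0.5→6.5]: (39.29+15.94)/2 × 6 = 165.69
  [6.5→7]: (15.94+14.79)/2 × 0.5 = 7.6825
  Sum = 193.785 µg/mL·h
k_e = ln2 / t½ = 0.693147 / 4.61 = 0.1504 h^-1
Extrapolated tail: C_last / k_e = 14.79 / 0.1504 = 98.338
AUC_0→∞ = 193.785 + 98.338 = 292.123 µg/mL·h

AUC = 292 µg/mL·h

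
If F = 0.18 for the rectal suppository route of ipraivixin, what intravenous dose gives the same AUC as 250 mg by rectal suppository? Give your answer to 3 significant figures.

Systemic exposure from an extravascular dose = F × D_ev, so the equivalent IV dose is F × D_ev.
D_iv = F × D_ev = 0.18 × 250 = 45 mg

D_iv = 45.0 mg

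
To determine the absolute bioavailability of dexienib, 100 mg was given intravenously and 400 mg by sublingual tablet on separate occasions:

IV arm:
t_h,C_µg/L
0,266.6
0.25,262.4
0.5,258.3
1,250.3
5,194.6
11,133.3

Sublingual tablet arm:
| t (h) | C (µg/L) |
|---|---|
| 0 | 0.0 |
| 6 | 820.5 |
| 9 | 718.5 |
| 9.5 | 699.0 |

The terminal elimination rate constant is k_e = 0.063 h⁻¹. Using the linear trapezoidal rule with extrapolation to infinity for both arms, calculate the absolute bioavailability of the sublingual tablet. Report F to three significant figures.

F = 0.955

Trapezoidal AUC_0→11 (IV):
  [0→0.25]: (266.6+262.4)/2 × 0.25 = 66.125
  [0.25→0.5]: (262.4+258.3)/2 × 0.25 = 65.0875
  [0.5→1]: (258.3+250.3)/2 × 0.5 = 127.15
  [1→5]: (250.3+194.6)/2 × 4 = 889.8
  [5→11]: (194.6+133.3)/2 × 6 = 983.7
  Sum = 2131.8625 µg/L·h
IV tail: 133.3/0.063 = 2115.873; AUC_iv,0→∞ = 2131.8625 + 2115.873 = 4247.7355 µg/L·h
Trapezoidal AUC_0→9.5 (sublingual tablet):
  [0→6]: (0.0+820.5)/2 × 6 = 2461.5
  [6→9]: (820.5+718.5)/2 × 3 = 2308.5
  [9→9.5]: (718.5+699.0)/2 × 0.5 = 354.375
  Sum = 5124.375 µg/L·h
sublingual tablet tail: 699.0/0.063 = 11095.238; AUC_ev,0→∞ = 5124.375 + 11095.238 = 16219.613 µg/L·h
F = (AUC_ev/D_ev)/(AUC_iv/D_iv) = (16219.613/400)/(4247.7355/100) = 40.549/42.477355 = 0.9546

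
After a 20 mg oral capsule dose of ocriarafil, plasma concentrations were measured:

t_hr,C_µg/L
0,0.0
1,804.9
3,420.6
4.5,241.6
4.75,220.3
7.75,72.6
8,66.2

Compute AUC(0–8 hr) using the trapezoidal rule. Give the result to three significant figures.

Trapezoidal AUC_0→8:
  [0→1]: (0.0+804.9)/2 × 1 = 402.45
  [1→3]: (804.9+420.6)/2 × 2 = 1225.5
  [3→4.5]: (420.6+241.6)/2 × 1.5 = 496.65
  [4.5→4.75]: (241.6+220.3)/2 × 0.25 = 57.7375
  [4.75→7.75]: (220.3+72.6)/2 × 3 = 439.35
  [7.75→8]: (72.6+66.2)/2 × 0.25 = 17.35
  Sum = 2639.0375 µg/L·hr

AUC = 2640 µg/L·hr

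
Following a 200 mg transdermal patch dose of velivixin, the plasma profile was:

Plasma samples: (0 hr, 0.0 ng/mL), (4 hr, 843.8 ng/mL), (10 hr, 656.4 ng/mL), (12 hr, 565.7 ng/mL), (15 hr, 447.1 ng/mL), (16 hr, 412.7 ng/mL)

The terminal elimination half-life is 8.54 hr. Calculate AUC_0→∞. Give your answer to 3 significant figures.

Trapezoidal AUC_0→16:
  [0→4]: (0.0+843.8)/2 × 4 = 1687.6
  [4→10]: (843.8+656.4)/2 × 6 = 4500.6
  [10→12]: (656.4+565.7)/2 × 2 = 1222.1
  [12→15]: (565.7+447.1)/2 × 3 = 1519.2
  [15→16]: (447.1+412.7)/2 × 1 = 429.9
  Sum = 9359.4 ng/mL·hr
k_e = ln2 / t½ = 0.693147 / 8.54 = 0.0812 hr^-1
Extrapolated tail: C_last / k_e = 412.7 / 0.0812 = 5082.512
AUC_0→∞ = 9359.4 + 5082.512 = 14441.912 ng/mL·hr

AUC = 14400 ng/mL·hr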